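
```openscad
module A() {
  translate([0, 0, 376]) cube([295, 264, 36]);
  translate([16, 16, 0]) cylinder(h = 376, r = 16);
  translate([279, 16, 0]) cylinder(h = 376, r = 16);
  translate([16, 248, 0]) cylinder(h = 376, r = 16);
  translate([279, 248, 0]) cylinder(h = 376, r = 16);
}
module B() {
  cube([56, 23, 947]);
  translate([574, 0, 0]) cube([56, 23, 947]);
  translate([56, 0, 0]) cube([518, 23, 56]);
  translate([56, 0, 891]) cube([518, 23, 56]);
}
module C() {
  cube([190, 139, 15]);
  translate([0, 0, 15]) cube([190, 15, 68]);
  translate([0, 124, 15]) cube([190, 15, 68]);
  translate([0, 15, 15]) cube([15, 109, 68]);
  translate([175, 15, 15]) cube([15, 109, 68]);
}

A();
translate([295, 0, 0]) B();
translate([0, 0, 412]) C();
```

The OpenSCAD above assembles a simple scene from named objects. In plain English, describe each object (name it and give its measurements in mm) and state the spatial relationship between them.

A is a four-legged stool. The seat is 295×264 mm, 36 mm thick, top at z = 412 mm. It stands on four round legs, each 32 mm in diameter, from z = 0 to the seat underside, each leg's axis is inset half a diameter from the nearest pair of seat edges (so the leg's bounding box is flush with the corner).

B is a rectangular picture frame lying in the x–z plane (depth along y). The opening is 518 mm wide (x) by 835 mm tall (z), surrounded by a border 56 mm wide on all four sides. The frame is 23 mm deep and is made of two full-height vertical stiles with two horizontal rails fitted between them.

C is an open storage box with external size 190×139×83 mm and wall thickness 15 mm (the base is also 15 mm thick). The base covers the whole footprint; the four walls stand on the base, with the y-facing walls full-width and the x-facing walls fitting between their inner faces.

The picture frame is against the stool's +x side, with their −y faces flush. The open box is on top of the stool.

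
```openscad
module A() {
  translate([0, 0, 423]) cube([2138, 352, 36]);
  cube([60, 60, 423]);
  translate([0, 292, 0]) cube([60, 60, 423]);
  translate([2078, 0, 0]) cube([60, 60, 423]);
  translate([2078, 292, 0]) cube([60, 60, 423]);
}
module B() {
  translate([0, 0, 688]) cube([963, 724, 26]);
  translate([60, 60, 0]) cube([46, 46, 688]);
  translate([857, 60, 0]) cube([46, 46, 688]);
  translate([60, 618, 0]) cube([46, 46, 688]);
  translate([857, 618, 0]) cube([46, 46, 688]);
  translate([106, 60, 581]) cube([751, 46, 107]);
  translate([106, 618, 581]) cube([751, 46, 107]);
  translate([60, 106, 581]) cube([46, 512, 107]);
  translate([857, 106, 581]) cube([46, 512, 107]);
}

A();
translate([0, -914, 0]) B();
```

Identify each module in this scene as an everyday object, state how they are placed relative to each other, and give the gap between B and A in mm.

A is a bench. B is a table. The table is on the floor beside the bench on its −y side. The gap between the table and the bench is 190 mm.

The table's nearest face is 190 mm from the bench's −y face.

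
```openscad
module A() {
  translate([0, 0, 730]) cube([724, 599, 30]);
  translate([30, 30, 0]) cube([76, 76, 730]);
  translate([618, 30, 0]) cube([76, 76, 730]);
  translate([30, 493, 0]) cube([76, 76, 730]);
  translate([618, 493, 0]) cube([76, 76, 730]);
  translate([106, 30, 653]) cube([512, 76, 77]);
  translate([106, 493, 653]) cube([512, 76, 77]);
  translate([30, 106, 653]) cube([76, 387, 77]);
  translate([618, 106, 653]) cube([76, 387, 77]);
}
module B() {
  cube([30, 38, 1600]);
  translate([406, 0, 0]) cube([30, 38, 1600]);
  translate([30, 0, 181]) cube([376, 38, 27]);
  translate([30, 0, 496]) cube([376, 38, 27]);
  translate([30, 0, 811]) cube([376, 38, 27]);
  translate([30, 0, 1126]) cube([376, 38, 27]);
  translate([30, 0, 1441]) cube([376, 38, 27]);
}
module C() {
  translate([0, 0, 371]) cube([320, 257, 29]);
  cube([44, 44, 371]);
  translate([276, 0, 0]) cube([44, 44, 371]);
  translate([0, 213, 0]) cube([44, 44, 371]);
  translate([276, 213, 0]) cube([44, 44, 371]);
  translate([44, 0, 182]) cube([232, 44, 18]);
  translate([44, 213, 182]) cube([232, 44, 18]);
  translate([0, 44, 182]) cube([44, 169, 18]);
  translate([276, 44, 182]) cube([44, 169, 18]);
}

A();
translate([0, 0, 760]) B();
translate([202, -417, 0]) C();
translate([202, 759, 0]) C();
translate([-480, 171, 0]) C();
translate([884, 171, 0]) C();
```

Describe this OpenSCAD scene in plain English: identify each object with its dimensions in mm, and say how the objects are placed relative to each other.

A is a table: top 724 mm (x) × 599 mm (y), 30 mm thick, upper face at z = 760 mm, on four 76×76 mm square legs, each inset 30 mm from the nearest pair of top edges, running from z = 0 to the bottom of the top. Four apron rails, 76 mm thick and 77 mm tall, run between adjacent legs with their top edges flush with the underside of the top and their outer faces flush with the legs' outer faces.

B is a straight ladder. Two 30×38 mm vertical rails, 1600 mm tall, stand 436 mm apart (outside-to-outside) with their front faces coplanar on the −y side. 5 rungs, each 38 mm deep and 27 mm tall, span between the inner faces of the rails, front faces flush with the rails. The lowest rung's underside is at z = 181 mm and rungs are spaced 315 mm apart (underside to underside).

C is a four-legged stool. The seat is 320×257 mm, 29 mm thick, top at z = 400 mm. It stands on four square legs, each 44×44 mm in cross-section, from z = 0 to the seat underside, each flush with a corner of the seat. Four stretchers, 44 mm wide and 18 mm tall, connect adjacent legs with their undersides at z = 182 mm, each running between the inner faces of the legs it joins and aligned with the legs' outer faces on the other axis.

The ladder is on top of the table. Four stools sit around the table at the −y, +y, −x, +x sides.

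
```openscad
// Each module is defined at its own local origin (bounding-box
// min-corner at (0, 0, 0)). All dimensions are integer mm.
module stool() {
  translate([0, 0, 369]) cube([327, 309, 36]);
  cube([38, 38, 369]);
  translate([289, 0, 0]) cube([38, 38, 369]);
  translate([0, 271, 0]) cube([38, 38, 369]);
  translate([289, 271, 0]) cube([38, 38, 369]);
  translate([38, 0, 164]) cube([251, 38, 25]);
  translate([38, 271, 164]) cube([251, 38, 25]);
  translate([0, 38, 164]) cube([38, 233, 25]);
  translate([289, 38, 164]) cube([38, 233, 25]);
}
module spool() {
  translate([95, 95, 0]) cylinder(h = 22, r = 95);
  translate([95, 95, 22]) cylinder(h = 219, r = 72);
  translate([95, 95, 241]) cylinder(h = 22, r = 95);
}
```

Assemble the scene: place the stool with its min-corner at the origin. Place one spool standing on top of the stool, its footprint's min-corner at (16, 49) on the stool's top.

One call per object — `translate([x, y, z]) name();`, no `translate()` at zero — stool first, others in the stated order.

stool();
translate([16, 49, 405]) spool();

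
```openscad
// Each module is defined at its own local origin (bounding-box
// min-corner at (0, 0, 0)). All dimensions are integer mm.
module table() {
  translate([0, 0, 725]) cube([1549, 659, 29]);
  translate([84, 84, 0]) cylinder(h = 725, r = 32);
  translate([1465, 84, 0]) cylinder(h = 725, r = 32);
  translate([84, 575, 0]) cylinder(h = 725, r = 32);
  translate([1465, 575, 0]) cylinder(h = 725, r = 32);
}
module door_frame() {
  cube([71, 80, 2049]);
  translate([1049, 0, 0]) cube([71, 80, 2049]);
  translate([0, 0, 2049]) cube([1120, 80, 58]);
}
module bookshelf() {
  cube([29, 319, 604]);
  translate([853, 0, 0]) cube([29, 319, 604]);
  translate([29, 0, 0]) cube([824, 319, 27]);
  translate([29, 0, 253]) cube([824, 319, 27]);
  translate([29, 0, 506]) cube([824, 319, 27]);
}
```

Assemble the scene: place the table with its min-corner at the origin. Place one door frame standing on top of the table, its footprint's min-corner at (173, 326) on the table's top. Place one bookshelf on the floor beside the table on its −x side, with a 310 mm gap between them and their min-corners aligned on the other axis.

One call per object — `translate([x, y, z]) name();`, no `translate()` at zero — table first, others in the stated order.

table();
translate([173, 326, 754]) door_frame();
translate([-1192, 0, 0]) bookshelf();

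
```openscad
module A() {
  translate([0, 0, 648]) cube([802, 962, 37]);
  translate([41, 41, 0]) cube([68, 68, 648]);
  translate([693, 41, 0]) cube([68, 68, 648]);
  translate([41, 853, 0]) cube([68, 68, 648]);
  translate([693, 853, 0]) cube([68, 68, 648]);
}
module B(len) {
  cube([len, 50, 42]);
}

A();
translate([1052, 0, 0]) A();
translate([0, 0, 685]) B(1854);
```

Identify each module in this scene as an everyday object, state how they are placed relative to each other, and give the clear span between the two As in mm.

Second table starts at x = 1052; first ends at x = 802; clear span = 1052 − 802 = 250 mm.

A is a table. B is a beam. A beam spans the tops of two tables. The clear span between the two tables is 250 mm.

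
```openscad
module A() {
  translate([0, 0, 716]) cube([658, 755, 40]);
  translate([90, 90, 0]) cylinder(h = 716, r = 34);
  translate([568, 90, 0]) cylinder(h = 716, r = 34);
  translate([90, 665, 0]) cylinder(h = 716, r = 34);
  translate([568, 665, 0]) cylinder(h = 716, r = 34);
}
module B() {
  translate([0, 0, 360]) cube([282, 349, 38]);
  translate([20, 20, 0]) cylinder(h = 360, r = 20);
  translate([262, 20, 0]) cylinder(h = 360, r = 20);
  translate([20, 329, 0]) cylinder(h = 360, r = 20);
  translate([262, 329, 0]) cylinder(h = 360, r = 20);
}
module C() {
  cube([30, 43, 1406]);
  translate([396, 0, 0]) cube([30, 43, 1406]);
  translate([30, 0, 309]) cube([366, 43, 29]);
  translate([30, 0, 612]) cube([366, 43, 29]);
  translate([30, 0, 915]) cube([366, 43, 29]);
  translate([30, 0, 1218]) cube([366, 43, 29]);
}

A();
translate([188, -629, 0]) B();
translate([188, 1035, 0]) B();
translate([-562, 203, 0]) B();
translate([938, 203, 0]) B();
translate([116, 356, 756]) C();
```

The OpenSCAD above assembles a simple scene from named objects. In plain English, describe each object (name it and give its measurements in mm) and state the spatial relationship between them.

A is a table: top 658 mm (x) × 755 mm (y), 40 mm thick, upper face at z = 756 mm, on four round legs of 68 mm diameter, each leg's bounding box inset 56 mm from the nearest pair of top edges, running from z = 0 to the bottom of the top.

B is a four-legged stool. The seat is a 282×349×38 mm slab whose top surface is at z = 398 mm; four round legs, each 40 mm in diameter, run from the floor (z = 0) to the underside of the seat, each leg's axis is inset half a diameter from the nearest pair of seat edges (so the leg's bounding box is flush with the corner).

C is a wooden ladder with two side rails of 30×43 mm section and 1406 mm height, set 426 mm apart overall. Between them run 4 rectangular rungs (43 mm deep, 29 mm thick), front faces flush with the rails' −y face. The bottom of the first rung is 309 mm above the floor and each subsequent rung is 303 mm higher than the one below.

Four stools sit around the table at the −y, +y, −x, +x sides. The ladder is on top of the table, centred.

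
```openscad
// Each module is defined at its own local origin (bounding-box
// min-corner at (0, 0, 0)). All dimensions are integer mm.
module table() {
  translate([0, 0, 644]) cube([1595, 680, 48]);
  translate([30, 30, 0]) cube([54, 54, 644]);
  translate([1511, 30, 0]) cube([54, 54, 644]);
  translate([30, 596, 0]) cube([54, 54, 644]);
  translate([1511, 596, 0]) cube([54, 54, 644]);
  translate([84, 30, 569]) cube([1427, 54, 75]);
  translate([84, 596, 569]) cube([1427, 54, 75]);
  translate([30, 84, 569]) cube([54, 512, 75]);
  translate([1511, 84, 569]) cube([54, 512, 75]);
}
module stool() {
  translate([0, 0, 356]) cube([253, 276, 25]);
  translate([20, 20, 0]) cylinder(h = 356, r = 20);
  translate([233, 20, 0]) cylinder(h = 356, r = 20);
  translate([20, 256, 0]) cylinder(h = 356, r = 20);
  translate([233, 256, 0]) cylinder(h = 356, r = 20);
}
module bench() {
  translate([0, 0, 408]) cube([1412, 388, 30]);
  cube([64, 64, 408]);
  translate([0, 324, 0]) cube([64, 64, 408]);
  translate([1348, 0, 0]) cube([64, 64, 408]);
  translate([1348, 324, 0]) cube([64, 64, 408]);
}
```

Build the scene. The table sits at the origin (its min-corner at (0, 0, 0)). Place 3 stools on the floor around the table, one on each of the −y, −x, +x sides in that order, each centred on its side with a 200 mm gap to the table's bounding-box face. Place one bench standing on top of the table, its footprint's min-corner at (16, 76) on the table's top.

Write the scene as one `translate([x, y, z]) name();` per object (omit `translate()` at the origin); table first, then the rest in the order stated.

table();
translate([671, -476, 0]) stool();
translate([-453, 202, 0]) stool();
translate([1795, 202, 0]) stool();
translate([16, 76, 692]) bench();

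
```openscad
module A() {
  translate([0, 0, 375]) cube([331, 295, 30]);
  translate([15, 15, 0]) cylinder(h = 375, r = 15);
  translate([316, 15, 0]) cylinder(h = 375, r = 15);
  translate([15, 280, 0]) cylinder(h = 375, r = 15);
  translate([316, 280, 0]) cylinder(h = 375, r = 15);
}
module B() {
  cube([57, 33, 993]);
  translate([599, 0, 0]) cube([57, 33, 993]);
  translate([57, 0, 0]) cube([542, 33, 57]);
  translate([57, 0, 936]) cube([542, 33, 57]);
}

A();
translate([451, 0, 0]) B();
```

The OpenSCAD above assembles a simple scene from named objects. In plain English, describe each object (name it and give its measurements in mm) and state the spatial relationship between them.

A is a simple wooden stool: a rectangular seat 331 mm (x) by 295 mm (y), 30 mm thick, top face at z = 405 mm, on four round legs, each 30 mm in diameter. The legs rest on z = 0, each leg's axis is inset half a diameter from the nearest pair of seat edges (so the leg's bounding box is flush with the corner).

B is a rectangular picture frame lying in the x–z plane (depth along y). The opening is 542 mm wide (x) by 879 mm tall (z), surrounded by a border 57 mm wide on all four sides. The frame is 33 mm deep and is made of two full-height vertical stiles with two horizontal rails fitted between them.

The picture frame is on the floor beside the stool on its +x side.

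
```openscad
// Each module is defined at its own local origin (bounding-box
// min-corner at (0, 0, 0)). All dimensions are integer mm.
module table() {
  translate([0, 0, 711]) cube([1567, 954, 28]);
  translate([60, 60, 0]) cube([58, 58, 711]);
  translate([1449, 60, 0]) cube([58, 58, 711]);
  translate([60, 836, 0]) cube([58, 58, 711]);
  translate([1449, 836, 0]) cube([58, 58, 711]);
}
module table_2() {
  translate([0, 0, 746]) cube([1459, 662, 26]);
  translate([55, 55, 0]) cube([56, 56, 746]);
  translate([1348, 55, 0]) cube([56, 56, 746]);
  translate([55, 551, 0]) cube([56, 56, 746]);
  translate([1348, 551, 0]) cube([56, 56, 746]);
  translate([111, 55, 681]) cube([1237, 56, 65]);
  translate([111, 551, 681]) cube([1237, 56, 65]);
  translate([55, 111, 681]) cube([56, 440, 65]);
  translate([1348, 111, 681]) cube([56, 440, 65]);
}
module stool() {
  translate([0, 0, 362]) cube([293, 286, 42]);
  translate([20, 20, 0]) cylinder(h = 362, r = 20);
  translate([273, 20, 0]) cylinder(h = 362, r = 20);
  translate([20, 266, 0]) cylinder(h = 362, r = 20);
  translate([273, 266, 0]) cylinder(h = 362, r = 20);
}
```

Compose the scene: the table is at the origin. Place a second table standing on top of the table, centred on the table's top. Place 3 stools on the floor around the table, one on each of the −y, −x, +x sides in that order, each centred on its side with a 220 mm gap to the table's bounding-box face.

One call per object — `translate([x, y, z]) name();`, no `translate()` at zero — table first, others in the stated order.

table();
translate([54, 146, 739]) table_2();
translate([637, -506, 0]) stool();
translate([-513, 334, 0]) stool();
translate([1787, 334, 0]) stool();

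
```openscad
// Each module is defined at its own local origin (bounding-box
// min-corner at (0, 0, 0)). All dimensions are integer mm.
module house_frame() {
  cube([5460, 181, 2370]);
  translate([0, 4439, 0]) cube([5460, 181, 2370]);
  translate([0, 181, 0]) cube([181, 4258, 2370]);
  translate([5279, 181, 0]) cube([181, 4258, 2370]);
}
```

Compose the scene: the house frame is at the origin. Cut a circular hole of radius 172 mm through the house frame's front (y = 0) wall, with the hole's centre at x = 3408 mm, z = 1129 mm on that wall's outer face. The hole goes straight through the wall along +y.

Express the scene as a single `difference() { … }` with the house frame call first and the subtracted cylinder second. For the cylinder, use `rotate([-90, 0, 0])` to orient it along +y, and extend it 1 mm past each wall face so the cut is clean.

difference() {
  house_frame();
  translate([3408, -1, 1129]) rotate([-90, 0, 0]) cylinder(h = 183, r = 172);
}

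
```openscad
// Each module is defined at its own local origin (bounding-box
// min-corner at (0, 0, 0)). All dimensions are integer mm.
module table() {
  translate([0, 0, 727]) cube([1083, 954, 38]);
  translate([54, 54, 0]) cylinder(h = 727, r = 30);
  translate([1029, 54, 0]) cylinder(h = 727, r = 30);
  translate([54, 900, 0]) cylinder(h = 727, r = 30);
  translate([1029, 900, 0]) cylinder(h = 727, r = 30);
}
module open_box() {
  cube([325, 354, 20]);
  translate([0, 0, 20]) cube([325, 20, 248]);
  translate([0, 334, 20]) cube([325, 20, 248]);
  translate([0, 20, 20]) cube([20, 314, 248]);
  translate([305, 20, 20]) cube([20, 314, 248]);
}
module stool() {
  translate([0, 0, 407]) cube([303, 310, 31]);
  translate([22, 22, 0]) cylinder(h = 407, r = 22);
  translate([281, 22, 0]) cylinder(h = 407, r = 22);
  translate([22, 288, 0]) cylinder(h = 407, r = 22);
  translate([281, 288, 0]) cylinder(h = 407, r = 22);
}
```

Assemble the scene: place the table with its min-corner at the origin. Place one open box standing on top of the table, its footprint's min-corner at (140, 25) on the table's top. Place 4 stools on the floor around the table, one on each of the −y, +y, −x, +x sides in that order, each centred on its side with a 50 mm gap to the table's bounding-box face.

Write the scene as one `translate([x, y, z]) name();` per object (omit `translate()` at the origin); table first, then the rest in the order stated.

table();
translate([140, 25, 765]) open_box();
translate([390, -360, 0]) stool();
translate([390, 1004, 0]) stool();
translate([-353, 322, 0]) stool();
translate([1133, 322, 0]) stool();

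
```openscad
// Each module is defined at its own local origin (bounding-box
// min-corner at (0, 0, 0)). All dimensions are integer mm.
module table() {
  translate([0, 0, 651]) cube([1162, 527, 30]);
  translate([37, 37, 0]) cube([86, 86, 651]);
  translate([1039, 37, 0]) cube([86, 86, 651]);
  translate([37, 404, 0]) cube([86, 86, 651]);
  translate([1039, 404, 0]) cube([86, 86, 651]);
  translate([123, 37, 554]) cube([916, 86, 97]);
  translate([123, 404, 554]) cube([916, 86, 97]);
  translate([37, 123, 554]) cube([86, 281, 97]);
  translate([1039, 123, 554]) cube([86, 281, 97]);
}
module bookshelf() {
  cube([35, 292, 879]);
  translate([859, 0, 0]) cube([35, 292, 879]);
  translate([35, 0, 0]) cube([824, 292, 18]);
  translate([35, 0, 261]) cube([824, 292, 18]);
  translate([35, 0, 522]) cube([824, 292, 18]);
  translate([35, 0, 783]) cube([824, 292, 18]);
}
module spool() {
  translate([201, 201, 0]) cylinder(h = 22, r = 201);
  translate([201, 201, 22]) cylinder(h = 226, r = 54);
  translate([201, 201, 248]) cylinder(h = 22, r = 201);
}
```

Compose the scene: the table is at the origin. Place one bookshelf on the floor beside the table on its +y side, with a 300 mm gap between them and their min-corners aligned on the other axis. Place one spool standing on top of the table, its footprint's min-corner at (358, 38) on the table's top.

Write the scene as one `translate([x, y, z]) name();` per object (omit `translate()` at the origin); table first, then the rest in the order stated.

table();
translate([0, 827, 0]) bookshelf();
translate([358, 38, 681]) spool();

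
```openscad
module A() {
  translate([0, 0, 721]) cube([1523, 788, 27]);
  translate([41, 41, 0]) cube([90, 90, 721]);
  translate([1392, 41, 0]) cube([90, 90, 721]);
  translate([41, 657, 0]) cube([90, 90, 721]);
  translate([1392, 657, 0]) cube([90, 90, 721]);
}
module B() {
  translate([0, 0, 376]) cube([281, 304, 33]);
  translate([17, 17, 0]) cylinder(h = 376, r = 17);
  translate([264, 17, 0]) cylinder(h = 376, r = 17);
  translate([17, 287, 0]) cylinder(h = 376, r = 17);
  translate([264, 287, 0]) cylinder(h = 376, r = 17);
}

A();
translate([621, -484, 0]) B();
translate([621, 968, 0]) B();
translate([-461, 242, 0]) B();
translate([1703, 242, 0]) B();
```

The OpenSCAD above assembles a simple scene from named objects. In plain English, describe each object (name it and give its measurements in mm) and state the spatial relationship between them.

A is a table with a 1523×788 mm rectangular top, 27 mm thick, top surface at z = 748 mm, supported by four 90×90 mm square legs, each inset 41 mm from the nearest pair of top edges, running from the floor.

B is a four-legged stool. The seat is a 281×304×33 mm slab whose top surface is at z = 409 mm; four round legs, each 34 mm in diameter, run from the floor (z = 0) to the underside of the seat, each leg's axis is inset half a diameter from the nearest pair of seat edges (so the leg's bounding box is flush with the corner).

Four stools sit around the table at the −y, +y, −x, +x sides.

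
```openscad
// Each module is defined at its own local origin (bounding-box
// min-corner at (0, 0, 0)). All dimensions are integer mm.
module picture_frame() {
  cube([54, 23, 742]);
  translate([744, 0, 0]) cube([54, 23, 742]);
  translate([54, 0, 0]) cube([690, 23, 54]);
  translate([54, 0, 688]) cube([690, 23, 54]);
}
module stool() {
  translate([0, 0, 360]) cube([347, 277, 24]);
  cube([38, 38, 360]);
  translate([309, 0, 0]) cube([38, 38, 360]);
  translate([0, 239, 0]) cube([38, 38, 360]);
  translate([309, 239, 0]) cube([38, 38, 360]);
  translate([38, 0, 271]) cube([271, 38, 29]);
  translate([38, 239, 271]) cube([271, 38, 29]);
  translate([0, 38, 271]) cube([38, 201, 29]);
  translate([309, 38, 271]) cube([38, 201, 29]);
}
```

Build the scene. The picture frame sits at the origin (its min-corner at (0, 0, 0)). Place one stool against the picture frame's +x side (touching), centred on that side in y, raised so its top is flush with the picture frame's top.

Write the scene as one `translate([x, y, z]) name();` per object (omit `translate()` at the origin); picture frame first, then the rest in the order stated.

picture_frame();
translate([798, -127, 358]) stool();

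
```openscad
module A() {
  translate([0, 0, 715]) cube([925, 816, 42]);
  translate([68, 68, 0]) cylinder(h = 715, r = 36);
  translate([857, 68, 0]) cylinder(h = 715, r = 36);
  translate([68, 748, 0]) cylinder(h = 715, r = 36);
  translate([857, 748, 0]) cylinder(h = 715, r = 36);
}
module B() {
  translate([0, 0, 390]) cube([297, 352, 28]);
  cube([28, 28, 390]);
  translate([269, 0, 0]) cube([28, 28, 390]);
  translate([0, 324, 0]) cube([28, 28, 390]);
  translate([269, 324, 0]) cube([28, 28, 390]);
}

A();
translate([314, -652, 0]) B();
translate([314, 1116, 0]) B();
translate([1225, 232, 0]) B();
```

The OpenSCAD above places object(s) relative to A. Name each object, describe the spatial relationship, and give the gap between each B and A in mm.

A is a table. B is a stool. Three stools sit around the table at the −y, +y, +x sides. The gap between each stool and the table is 300 mm.

Each stool's nearest face is 300 mm from the table's bounding box.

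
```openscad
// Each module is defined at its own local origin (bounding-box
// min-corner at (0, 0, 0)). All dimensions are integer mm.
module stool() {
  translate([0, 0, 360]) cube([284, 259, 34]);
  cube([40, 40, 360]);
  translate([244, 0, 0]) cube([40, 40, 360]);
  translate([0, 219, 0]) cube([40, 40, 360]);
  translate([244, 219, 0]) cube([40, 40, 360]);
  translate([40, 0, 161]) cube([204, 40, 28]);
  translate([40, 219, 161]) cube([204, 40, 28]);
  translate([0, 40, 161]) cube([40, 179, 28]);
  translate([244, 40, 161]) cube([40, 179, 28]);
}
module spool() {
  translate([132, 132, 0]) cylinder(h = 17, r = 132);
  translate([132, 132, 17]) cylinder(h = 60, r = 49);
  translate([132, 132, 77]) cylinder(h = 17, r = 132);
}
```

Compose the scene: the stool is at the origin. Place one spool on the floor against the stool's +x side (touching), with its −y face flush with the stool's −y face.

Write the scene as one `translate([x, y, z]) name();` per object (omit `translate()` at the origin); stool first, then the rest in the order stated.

stool();
translate([284, 0, 0]) spool();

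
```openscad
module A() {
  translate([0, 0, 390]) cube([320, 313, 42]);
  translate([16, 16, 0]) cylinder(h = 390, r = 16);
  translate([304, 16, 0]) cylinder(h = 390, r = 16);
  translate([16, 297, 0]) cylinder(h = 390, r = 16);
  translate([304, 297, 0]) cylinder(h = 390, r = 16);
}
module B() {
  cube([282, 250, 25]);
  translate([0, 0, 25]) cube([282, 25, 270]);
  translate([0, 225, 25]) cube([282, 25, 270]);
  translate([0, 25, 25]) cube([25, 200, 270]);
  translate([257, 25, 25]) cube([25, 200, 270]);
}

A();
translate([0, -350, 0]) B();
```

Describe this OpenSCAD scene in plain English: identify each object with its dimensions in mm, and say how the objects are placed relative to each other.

A is a four-legged stool. The seat is 320×313 mm, 42 mm thick, top at z = 432 mm. It stands on four round legs, each 32 mm in diameter, from z = 0 to the seat underside, each leg's axis is inset half a diameter from the nearest pair of seat edges (so the leg's bounding box is flush with the corner).

B is an open-topped rectangular box: outside dimensions 282×250×295 mm, with a uniform wall and base thickness of 25 mm. The base is a full 282×250 slab on the floor; four walls sit on top of the base. The front and back walls (the −y and +y sides) span the full width; the two side walls fit between them.

The open box is on the floor beside the stool on its −y side.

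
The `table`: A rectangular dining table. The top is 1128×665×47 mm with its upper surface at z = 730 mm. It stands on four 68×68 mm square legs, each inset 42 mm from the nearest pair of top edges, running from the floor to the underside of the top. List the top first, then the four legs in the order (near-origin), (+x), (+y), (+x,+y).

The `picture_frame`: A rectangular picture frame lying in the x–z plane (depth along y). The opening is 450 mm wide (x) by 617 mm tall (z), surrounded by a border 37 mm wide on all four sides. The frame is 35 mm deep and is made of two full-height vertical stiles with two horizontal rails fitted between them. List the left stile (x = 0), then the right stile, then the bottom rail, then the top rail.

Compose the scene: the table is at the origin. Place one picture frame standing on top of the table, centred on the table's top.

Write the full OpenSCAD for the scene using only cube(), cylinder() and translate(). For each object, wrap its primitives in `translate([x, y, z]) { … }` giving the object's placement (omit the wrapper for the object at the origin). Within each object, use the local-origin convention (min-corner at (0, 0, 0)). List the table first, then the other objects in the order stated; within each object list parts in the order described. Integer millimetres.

translate([0, 0, 683]) cube([1128, 665, 47]);
translate([42, 42, 0]) cube([68, 68, 683]);
translate([1018, 42, 0]) cube([68, 68, 683]);
translate([42, 555, 0]) cube([68, 68, 683]);
translate([1018, 555, 0]) cube([68, 68, 683]);
translate([302, 315, 730]) {
  cube([37, 35, 691]);
  translate([487, 0, 0]) cube([37, 35, 691]);
  translate([37, 0, 0]) cube([450, 35, 37]);
  translate([37, 0, 654]) cube([450, 35, 37]);
}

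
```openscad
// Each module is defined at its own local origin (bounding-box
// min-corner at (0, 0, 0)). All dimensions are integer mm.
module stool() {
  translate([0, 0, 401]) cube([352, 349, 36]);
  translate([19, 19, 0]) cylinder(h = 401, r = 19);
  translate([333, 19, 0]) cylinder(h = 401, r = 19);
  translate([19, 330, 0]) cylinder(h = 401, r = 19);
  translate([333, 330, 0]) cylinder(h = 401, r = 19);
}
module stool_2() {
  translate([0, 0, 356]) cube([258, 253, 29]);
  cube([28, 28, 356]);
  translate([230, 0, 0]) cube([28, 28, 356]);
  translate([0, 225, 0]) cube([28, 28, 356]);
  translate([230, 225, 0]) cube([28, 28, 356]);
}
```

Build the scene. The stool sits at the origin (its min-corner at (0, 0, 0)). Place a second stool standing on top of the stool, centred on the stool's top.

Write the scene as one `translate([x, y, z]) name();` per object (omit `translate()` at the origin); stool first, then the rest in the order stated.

stool();
translate([47, 48, 437]) stool_2();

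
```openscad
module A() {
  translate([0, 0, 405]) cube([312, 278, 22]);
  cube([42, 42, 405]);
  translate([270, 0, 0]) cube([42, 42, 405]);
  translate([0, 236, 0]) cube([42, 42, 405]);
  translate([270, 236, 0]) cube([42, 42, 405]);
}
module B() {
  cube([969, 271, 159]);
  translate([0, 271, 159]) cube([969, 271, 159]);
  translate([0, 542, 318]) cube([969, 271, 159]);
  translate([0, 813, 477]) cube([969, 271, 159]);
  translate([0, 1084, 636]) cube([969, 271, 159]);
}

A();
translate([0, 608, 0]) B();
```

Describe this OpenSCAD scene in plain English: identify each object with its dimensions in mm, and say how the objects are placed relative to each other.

A is a four-legged stool. The seat is 312×278 mm, 22 mm thick, top at z = 427 mm. It stands on four square legs, each 42×42 mm in cross-section, from z = 0 to the seat underside, each flush with a corner of the seat.

B is a run of 5 identical solid stair steps. Each tread is 969×271 mm and each step block is 159 mm high. Step 1 rests on the floor; step k is offset from step 1 by (k−1)×271 mm in y and (k−1)×159 mm in z.

The staircase is on the floor beside the stool on its +y side.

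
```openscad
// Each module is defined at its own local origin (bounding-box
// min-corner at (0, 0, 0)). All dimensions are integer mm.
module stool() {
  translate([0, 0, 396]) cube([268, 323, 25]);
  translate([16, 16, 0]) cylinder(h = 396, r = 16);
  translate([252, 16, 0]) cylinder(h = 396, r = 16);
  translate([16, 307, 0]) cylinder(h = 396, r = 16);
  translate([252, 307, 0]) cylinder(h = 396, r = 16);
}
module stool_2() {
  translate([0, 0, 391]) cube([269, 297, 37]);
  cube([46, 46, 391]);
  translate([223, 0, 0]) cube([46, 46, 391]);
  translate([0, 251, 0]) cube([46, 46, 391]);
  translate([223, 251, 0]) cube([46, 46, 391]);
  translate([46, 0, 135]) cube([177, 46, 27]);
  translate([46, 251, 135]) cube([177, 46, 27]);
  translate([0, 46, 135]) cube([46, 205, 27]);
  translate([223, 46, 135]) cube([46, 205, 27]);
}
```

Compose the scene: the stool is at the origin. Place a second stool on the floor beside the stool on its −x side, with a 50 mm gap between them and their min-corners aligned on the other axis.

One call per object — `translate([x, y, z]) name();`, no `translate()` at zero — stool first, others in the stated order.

stool();
translate([-319, 0, 0]) stool_2();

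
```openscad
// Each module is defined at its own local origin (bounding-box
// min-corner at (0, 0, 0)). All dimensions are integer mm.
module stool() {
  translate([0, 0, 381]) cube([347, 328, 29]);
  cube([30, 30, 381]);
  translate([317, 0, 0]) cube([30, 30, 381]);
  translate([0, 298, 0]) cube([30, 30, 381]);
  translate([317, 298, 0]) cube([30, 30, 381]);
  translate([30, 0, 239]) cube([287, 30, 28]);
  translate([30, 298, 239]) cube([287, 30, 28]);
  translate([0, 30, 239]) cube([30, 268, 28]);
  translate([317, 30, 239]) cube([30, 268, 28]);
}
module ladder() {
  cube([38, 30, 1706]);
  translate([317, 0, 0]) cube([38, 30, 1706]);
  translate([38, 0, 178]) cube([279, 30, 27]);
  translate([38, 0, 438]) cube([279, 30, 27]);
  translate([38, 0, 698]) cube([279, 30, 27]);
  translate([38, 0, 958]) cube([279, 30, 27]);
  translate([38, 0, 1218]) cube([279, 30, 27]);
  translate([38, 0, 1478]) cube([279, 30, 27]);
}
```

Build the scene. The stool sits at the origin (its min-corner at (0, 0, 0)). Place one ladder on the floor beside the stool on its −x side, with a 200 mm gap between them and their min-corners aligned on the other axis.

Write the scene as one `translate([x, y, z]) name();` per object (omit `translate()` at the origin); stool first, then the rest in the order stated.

stool();
translate([-555, 0, 0]) ladder();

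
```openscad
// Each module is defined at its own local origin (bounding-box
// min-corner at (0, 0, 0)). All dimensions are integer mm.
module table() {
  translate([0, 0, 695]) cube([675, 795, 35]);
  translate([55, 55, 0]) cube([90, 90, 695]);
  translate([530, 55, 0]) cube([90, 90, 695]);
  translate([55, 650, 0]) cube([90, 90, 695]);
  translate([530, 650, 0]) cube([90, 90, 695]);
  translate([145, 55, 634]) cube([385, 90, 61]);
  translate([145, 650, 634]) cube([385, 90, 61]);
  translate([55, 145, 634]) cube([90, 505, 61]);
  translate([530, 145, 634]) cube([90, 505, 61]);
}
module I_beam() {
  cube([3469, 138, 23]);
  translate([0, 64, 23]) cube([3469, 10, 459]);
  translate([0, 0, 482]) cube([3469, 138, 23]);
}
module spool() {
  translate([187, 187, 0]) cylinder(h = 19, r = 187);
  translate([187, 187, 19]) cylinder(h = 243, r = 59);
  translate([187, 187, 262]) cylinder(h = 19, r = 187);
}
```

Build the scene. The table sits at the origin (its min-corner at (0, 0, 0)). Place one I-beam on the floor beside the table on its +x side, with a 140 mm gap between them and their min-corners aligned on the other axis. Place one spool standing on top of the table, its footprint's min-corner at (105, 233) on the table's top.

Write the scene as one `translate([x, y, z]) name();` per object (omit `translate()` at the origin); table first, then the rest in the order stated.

table();
translate([815, 0, 0]) I_beam();
translate([105, 233, 730]) spool();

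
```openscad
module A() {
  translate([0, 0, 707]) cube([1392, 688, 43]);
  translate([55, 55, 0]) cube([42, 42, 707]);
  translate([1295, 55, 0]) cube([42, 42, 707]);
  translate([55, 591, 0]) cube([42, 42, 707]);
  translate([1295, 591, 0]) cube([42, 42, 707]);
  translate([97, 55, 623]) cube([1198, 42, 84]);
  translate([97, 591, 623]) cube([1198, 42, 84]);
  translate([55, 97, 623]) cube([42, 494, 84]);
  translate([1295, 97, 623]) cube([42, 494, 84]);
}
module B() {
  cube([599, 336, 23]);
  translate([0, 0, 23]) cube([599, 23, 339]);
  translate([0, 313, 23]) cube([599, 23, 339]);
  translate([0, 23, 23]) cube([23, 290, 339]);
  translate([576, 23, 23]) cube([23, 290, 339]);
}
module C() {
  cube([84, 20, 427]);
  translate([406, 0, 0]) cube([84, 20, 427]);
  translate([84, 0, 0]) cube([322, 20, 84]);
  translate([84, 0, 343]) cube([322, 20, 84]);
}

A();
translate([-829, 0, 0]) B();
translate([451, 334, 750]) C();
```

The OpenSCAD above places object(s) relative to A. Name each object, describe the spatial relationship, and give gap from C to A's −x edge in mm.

A is a table. B is an open box. C is a picture frame. The open box is on the floor beside the table on its −x side. The picture frame is on top of the table, centred. The gap from the picture frame to the table's −x edge is 451 mm.

The picture frame's min-x is at 451; the table's min-x is 0; gap = 451 mm.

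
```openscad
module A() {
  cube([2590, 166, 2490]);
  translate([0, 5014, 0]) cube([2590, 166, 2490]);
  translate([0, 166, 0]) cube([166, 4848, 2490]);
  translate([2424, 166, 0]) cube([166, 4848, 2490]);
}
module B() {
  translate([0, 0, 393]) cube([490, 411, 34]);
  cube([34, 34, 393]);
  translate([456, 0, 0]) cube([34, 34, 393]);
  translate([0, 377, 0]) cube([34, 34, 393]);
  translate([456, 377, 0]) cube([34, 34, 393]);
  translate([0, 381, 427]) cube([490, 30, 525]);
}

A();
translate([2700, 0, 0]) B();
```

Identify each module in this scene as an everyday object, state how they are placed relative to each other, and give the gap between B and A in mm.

A is a house frame. B is a chair. The chair is on the floor beside the house frame on its +x side. The gap between the chair and the house frame is 110 mm.

The chair's nearest face is 110 mm from the house frame's +x face.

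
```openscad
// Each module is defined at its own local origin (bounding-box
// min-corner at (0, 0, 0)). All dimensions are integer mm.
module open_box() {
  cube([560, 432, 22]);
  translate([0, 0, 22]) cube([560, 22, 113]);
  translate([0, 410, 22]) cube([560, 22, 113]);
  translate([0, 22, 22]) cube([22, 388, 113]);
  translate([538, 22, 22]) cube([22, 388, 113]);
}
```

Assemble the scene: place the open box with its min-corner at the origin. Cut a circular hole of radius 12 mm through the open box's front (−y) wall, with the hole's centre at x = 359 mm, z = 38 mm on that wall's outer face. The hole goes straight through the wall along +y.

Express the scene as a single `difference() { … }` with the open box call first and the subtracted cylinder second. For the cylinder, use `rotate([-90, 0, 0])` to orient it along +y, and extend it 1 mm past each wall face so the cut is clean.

difference() {
  open_box();
  translate([359, -1, 38]) rotate([-90, 0, 0]) cylinder(h = 24, r = 12);
}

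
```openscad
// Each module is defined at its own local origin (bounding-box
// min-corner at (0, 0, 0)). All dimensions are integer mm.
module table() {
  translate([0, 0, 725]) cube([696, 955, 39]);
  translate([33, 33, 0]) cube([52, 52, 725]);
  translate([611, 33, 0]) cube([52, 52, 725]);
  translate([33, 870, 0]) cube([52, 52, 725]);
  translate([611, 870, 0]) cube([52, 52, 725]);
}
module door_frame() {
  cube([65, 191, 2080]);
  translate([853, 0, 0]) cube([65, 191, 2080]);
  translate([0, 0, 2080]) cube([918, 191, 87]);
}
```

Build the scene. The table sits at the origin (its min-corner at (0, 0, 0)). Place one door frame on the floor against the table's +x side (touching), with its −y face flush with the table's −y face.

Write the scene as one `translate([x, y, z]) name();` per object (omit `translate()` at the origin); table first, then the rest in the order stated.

table();
translate([696, 0, 0]) door_frame();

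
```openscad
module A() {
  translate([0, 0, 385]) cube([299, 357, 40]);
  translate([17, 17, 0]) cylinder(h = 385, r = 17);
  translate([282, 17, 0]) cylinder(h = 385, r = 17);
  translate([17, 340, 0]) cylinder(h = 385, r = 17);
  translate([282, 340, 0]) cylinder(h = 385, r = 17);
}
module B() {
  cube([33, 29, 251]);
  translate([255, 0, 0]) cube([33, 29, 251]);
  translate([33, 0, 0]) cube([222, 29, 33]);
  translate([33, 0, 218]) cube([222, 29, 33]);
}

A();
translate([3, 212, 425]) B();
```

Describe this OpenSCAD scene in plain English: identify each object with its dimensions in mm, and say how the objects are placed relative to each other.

A is a four-legged stool. The seat is a 299×357×40 mm slab whose top surface is at z = 425 mm; four round legs, each 34 mm in diameter, run from the floor (z = 0) to the underside of the seat, each leg's axis is inset half a diameter from the nearest pair of seat edges (so the leg's bounding box is flush with the corner).

B is a rectangular picture frame lying in the x–z plane (depth along y). The opening is 222 mm wide (x) by 185 mm tall (z), surrounded by a border 33 mm wide on all four sides. The frame is 29 mm deep and is made of two full-height vertical stiles with two horizontal rails fitted between them.

The picture frame is on top of the stool.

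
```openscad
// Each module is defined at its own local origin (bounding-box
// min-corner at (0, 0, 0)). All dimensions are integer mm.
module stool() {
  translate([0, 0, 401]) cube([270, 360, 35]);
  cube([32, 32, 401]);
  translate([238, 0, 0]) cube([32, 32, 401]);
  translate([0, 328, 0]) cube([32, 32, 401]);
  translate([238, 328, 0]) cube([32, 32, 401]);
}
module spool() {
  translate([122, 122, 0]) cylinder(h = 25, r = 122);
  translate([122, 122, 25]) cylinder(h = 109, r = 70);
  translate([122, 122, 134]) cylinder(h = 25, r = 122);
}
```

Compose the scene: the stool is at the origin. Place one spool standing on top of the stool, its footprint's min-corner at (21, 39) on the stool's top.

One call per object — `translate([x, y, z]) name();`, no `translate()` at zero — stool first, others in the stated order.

stool();
translate([21, 39, 436]) spool();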